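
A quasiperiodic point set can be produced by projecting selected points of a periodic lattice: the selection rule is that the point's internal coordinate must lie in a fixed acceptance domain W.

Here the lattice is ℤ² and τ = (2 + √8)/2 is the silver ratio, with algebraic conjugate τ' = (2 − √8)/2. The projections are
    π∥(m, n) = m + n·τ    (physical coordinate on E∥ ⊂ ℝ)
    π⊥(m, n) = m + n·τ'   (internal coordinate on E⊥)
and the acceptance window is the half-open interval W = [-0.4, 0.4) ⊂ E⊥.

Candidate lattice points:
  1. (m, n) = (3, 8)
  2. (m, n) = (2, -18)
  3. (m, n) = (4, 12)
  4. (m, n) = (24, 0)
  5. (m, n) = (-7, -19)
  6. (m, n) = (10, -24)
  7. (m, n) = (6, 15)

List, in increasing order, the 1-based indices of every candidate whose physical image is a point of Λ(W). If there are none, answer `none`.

τ' = (2−√8)/2 ≈ -0.41421.
candidate 1: (m,n)=(3,8) → π∥ = 3+8·τ ≈ 22.31371, π⊥ = 3+8·τ' ≈ -0.31371 ∈ [-0.4, 0.4) ⇒ IN Λ
candidate 2: (m,n)=(2,-18) → π∥ = 2-18·τ ≈ -41.45584, π⊥ = 2-18·τ' ≈ 9.45584 ∉ [-0.4, 0.4) ⇒ out
candidate 3: (m,n)=(4,12) → π∥ = 4+12·τ ≈ 32.97056, π⊥ = 4+12·τ' ≈ -0.97056 ∉ [-0.4, 0.4) ⇒ out
candidate 4: (m,n)=(24,0) → π∥ = 24+0·τ ≈ 24.00000, π⊥ = 24+0·τ' ≈ 24.00000 ∉ [-0.4, 0.4) ⇒ out
candidate 5: (m,n)=(-7,-19) → π∥ = -7-19·τ ≈ -52.87006, π⊥ = -7-19·τ' ≈ 0.87006 ∉ [-0.4, 0.4) ⇒ out
candidate 6: (m,n)=(10,-24) → π∥ = 10-24·τ ≈ -47.94113, π⊥ = 10-24·τ' ≈ 19.94113 ∉ [-0.4, 0.4) ⇒ out
candidate 7: (m,n)=(6,15) → π∥ = 6+15·τ ≈ 42.21320, π⊥ = 6+15·τ' ≈ -0.21320 ∈ [-0.4, 0.4) ⇒ IN Λ

1, 7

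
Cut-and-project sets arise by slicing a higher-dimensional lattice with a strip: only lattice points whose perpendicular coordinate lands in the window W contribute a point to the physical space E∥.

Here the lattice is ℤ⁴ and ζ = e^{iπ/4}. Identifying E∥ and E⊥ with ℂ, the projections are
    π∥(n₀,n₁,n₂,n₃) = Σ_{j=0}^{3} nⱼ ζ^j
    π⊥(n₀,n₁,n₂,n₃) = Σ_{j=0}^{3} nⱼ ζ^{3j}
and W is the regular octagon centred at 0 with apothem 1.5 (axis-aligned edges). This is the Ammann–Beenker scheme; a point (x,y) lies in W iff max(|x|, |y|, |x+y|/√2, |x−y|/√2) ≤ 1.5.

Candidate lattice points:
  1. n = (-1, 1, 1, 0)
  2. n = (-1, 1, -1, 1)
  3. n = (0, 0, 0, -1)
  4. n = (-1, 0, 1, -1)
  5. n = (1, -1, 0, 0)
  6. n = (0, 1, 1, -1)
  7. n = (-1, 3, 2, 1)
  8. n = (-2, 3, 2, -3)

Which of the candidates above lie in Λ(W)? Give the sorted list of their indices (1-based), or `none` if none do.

3

With ζ = e^{iπ/4} the internal vectors are ζ^0,ζ^3,ζ^6,ζ^9.
#1 (-1, 1, 1, 0): internal (-1.707107, -0.292893); octagon support 1.707107 vs apothem 1.5 → ∉ W
#2 (-1, 1, -1, 1): internal (-1.000000, 2.414214); octagon support 2.414214 vs apothem 1.5 → ∉ W
#3 (0, 0, 0, -1): internal (-0.707107, -0.707107); octagon support 1.000000 vs apothem 1.5 → ∈ W
#4 (-1, 0, 1, -1): internal (-1.707107, -1.707107); octagon support 2.414214 vs apothem 1.5 → ∉ W
#5 (1, -1, 0, 0): internal (1.707107, -0.707107); octagon support 1.707107 vs apothem 1.5 → ∉ W
#6 (0, 1, 1, -1): internal (-1.414214, -1.000000); octagon support 1.707107 vs apothem 1.5 → ∉ W
#7 (-1, 3, 2, 1): internal (-2.414214, 0.828427); octagon support 2.414214 vs apothem 1.5 → ∉ W
#8 (-2, 3, 2, -3): internal (-6.242641, -2.000000); octagon support 6.242641 vs apothem 1.5 → ∉ W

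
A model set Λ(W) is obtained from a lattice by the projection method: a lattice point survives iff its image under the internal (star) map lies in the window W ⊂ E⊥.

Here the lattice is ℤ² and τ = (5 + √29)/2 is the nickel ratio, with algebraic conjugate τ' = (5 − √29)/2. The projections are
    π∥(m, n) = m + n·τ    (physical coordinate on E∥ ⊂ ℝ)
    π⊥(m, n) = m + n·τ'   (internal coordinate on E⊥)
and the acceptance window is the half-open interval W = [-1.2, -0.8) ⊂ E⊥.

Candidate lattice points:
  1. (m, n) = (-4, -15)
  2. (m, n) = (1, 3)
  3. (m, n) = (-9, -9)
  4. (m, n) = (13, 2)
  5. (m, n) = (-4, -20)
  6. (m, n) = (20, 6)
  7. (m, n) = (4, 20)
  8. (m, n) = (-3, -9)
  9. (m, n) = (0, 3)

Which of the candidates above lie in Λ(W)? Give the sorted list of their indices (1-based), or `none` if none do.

τ' = (5−√29)/2 ≈ -0.19258.
#1 (-4,-15): internal coord -4 + (-15)·τ' = -1.11126; -1.11126 ∈ [-1.2, -0.8) → IN Λ
#2 (1,3): internal coord 1 + (3)·τ' = +0.42225; +0.42225 ∉ [-1.2, -0.8) → out
#3 (-9,-9): internal coord -9 + (-9)·τ' = -7.26676; -7.26676 ∉ [-1.2, -0.8) → out
#4 (13,2): internal coord 13 + (2)·τ' = +12.61484; +12.61484 ∉ [-1.2, -0.8) → out
#5 (-4,-20): internal coord -4 + (-20)·τ' = -0.14835; -0.14835 ∉ [-1.2, -0.8) → out
#6 (20,6): internal coord 20 + (6)·τ' = +18.84451; +18.84451 ∉ [-1.2, -0.8) → out
#7 (4,20): internal coord 4 + (20)·τ' = +0.14835; +0.14835 ∉ [-1.2, -0.8) → out
#8 (-3,-9): internal coord -3 + (-9)·τ' = -1.26676; -1.26676 ∉ [-1.2, -0.8) → out
#9 (0,3): internal coord 0 + (3)·τ' = -0.57775; -0.57775 ∉ [-1.2, -0.8) → out

1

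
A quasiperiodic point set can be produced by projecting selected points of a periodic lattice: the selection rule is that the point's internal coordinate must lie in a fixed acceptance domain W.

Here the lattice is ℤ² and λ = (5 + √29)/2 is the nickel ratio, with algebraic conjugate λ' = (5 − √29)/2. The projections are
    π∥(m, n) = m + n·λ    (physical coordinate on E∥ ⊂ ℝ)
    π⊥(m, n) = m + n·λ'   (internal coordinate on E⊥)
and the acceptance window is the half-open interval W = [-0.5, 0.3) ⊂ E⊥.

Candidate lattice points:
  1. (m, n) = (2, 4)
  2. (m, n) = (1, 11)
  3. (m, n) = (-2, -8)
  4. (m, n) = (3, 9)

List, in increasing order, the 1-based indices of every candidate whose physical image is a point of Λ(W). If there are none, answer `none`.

3

Numerically λ ≈ 5.19258 and λ' = −1/λ ≈ -0.19258.
candidate 1: (m,n)=(2,4) → π∥ = 2+4·λ ≈ 22.77033, π⊥ = 2+4·λ' ≈ 1.22967 ∉ [-0.5, 0.3) ⇒ out
candidate 2: (m,n)=(1,11) → π∥ = 1+11·λ ≈ 58.11841, π⊥ = 1+11·λ' ≈ -1.11841 ∉ [-0.5, 0.3) ⇒ out
candidate 3: (m,n)=(-2,-8) → π∥ = -2-8·λ ≈ -43.54066, π⊥ = -2-8·λ' ≈ -0.45934 ∈ [-0.5, 0.3) ⇒ IN Λ
candidate 4: (m,n)=(3,9) → π∥ = 3+9·λ ≈ 49.73324, π⊥ = 3+9·λ' ≈ 1.26676 ∉ [-0.5, 0.3) ⇒ out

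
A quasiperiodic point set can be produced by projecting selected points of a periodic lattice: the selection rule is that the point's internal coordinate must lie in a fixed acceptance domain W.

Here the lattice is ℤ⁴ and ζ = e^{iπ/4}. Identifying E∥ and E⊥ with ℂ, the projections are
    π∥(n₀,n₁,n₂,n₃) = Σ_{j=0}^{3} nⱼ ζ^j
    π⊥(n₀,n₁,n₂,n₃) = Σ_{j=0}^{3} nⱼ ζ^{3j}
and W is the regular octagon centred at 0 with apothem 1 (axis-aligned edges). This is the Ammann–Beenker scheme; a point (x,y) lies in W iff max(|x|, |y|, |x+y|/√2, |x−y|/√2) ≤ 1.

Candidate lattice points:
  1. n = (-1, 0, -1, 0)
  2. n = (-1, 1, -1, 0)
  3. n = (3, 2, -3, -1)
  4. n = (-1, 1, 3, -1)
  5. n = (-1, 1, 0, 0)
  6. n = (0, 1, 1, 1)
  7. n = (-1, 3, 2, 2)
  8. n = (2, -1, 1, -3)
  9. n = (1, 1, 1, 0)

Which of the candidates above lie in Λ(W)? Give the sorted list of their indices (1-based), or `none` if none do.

6, 9

With ζ = e^{iπ/4} the internal vectors are ζ^0,ζ^3,ζ^6,ζ^9.
#1 (-1, 0, -1, 0): internal (-1.000000, 1.000000); octagon support 1.414214 vs apothem 1 → ∉ W
#2 (-1, 1, -1, 0): internal (-1.707107, 1.707107); octagon support 2.414214 vs apothem 1 → ∉ W
#3 (3, 2, -3, -1): internal (0.878680, 3.707107); octagon support 3.707107 vs apothem 1 → ∉ W
#4 (-1, 1, 3, -1): internal (-2.414214, -3.000000); octagon support 3.828427 vs apothem 1 → ∉ W
#5 (-1, 1, 0, 0): internal (-1.707107, 0.707107); octagon support 1.707107 vs apothem 1 → ∉ W
#6 (0, 1, 1, 1): internal (0.000000, 0.414214); octagon support 0.414214 vs apothem 1 → ∈ W
#7 (-1, 3, 2, 2): internal (-1.707107, 1.535534); octagon support 2.292893 vs apothem 1 → ∉ W
#8 (2, -1, 1, -3): internal (0.585786, -3.828427); octagon support 3.828427 vs apothem 1 → ∉ W
#9 (1, 1, 1, 0): internal (0.292893, -0.292893); octagon support 0.414214 vs apothem 1 → ∈ W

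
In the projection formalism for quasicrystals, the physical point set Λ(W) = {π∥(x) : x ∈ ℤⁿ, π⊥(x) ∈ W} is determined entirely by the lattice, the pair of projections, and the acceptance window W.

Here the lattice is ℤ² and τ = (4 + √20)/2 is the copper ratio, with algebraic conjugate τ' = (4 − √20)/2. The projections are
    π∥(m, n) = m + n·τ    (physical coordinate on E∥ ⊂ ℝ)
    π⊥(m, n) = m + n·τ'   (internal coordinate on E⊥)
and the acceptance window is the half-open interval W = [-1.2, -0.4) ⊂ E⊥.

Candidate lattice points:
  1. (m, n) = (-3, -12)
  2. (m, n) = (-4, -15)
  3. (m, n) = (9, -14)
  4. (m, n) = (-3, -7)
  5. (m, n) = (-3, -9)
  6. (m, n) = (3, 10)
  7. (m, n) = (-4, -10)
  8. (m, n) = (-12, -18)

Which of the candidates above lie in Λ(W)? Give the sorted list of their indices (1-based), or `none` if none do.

Numerically τ ≈ 4.23607 and τ' = −1/τ ≈ -0.23607.
[1] lift (-3,-12): star map gives -0.16718; window check -1.2 ≤ -0.16718 < -0.4 is false → out
[2] lift (-4,-15): star map gives -0.45898; window check -1.2 ≤ -0.45898 < -0.4 is true → IN Λ
[3] lift (9,-14): star map gives 12.30495; window check -1.2 ≤ 12.30495 < -0.4 is false → out
[4] lift (-3,-7): star map gives -1.34752; window check -1.2 ≤ -1.34752 < -0.4 is false → out
[5] lift (-3,-9): star map gives -0.87539; window check -1.2 ≤ -0.87539 < -0.4 is true → IN Λ
[6] lift (3,10): star map gives 0.63932; window check -1.2 ≤ 0.63932 < -0.4 is false → out
[7] lift (-4,-10): star map gives -1.63932; window check -1.2 ≤ -1.63932 < -0.4 is false → out
[8] lift (-12,-18): star map gives -7.75078; window check -1.2 ≤ -7.75078 < -0.4 is false → out

2, 5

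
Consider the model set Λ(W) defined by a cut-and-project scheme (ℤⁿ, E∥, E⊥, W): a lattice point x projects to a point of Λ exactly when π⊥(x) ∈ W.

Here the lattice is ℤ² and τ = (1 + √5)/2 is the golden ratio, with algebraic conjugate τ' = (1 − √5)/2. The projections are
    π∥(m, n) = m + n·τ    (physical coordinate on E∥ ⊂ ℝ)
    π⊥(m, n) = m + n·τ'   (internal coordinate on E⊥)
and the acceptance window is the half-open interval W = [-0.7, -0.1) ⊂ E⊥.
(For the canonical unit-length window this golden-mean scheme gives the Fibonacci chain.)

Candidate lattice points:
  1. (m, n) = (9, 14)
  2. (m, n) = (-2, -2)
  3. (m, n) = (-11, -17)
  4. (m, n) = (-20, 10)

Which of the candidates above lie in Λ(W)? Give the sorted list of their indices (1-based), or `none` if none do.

τ' = (1−√5)/2 ≈ -0.6180.
candidate 1: (m,n)=(9,14) → π∥ = 9+14·τ ≈ 31.6525, π⊥ = 9+14·τ' ≈ 0.3475 ∉ [-0.7, -0.1) ⇒ out
candidate 2: (m,n)=(-2,-2) → π∥ = -2-2·τ ≈ -5.2361, π⊥ = -2-2·τ' ≈ -0.7639 ∉ [-0.7, -0.1) ⇒ out
candidate 3: (m,n)=(-11,-17) → π∥ = -11-17·τ ≈ -38.5066, π⊥ = -11-17·τ' ≈ -0.4934 ∈ [-0.7, -0.1) ⇒ IN Λ
candidate 4: (m,n)=(-20,10) → π∥ = -20+10·τ ≈ -3.8197, π⊥ = -20+10·τ' ≈ -26.1803 ∉ [-0.7, -0.1) ⇒ out

3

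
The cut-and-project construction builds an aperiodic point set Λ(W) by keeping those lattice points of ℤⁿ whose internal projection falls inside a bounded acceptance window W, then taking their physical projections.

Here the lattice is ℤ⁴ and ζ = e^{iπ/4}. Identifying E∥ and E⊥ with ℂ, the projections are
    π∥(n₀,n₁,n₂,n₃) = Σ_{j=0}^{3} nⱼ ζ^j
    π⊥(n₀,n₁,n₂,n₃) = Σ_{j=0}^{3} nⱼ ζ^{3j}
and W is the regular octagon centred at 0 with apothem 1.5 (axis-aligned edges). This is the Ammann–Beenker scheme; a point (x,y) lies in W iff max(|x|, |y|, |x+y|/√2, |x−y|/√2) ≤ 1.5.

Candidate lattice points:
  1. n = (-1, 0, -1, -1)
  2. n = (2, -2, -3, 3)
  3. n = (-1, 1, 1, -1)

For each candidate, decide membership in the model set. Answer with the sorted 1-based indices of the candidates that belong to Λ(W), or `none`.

π⊥(n) = n₀ + n₁ζ³ + n₂ζ⁶ + n₃ζ⁹ where ζ = e^{iπ/4}.
candidate 1: n = (-1, 0, -1, -1) → π⊥ ≈ (-1.7071, +0.2929); max(|x|,|y|,|x±y|/√2) = 1.7071 > 1.5 ⇒ ∉ W
candidate 2: n = (2, -2, -3, 3) → π⊥ ≈ (+5.5355, +3.7071); max(|x|,|y|,|x±y|/√2) = 6.5355 > 1.5 ⇒ ∉ W
candidate 3: n = (-1, 1, 1, -1) → π⊥ ≈ (-2.4142, -1.0000); max(|x|,|y|,|x±y|/√2) = 2.4142 > 1.5 ⇒ ∉ W

none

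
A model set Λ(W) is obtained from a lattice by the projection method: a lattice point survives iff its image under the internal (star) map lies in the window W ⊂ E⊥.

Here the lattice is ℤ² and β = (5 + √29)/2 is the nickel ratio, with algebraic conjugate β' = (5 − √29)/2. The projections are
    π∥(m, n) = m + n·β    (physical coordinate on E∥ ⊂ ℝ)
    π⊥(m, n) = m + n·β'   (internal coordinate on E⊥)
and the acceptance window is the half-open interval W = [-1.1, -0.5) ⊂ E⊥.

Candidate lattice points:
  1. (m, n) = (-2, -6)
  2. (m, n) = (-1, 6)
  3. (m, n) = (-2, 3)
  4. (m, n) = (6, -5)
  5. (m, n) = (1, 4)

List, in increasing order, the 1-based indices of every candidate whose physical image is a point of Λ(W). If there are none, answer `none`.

Numerically β ≈ 5.192582 and β' = −1/β ≈ -0.192582.
#1 (-2,-6): internal coord -2 + (-6)·β' = -0.844506; -0.844506 ∈ [-1.1, -0.5) → IN Λ
#2 (-1,6): internal coord -1 + (6)·β' = -2.155494; -2.155494 ∉ [-1.1, -0.5) → out
#3 (-2,3): internal coord -2 + (3)·β' = -2.577747; -2.577747 ∉ [-1.1, -0.5) → out
#4 (6,-5): internal coord 6 + (-5)·β' = +6.962912; +6.962912 ∉ [-1.1, -0.5) → out
#5 (1,4): internal coord 1 + (4)·β' = +0.229670; +0.229670 ∉ [-1.1, -0.5) → out

1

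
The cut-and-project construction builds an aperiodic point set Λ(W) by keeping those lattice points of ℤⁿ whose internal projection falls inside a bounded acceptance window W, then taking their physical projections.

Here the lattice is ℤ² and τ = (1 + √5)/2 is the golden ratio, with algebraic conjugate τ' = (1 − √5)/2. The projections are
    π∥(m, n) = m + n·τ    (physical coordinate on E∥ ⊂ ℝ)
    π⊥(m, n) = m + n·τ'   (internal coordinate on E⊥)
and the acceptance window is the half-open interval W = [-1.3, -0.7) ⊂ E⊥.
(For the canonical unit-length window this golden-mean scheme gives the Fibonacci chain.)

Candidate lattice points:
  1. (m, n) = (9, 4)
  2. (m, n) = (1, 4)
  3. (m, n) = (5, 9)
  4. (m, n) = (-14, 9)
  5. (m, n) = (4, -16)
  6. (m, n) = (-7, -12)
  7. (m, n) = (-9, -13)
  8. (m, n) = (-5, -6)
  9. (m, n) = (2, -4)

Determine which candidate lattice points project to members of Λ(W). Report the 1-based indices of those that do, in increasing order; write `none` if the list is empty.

Numerically τ ≈ 1.618034 and τ' = −1/τ ≈ -0.618034.
candidate 1: (m,n)=(9,4) → π∥ = 9+4·τ ≈ 15.472136, π⊥ = 9+4·τ' ≈ 6.527864 ∉ [-1.3, -0.7) ⇒ out
candidate 2: (m,n)=(1,4) → π∥ = 1+4·τ ≈ 7.472136, π⊥ = 1+4·τ' ≈ -1.472136 ∉ [-1.3, -0.7) ⇒ out
candidate 3: (m,n)=(5,9) → π∥ = 5+9·τ ≈ 19.562306, π⊥ = 5+9·τ' ≈ -0.562306 ∉ [-1.3, -0.7) ⇒ out
candidate 4: (m,n)=(-14,9) → π∥ = -14+9·τ ≈ 0.562306, π⊥ = -14+9·τ' ≈ -19.562306 ∉ [-1.3, -0.7) ⇒ out
candidate 5: (m,n)=(4,-16) → π∥ = 4-16·τ ≈ -21.888544, π⊥ = 4-16·τ' ≈ 13.888544 ∉ [-1.3, -0.7) ⇒ out
candidate 6: (m,n)=(-7,-12) → π∥ = -7-12·τ ≈ -26.416408, π⊥ = -7-12·τ' ≈ 0.416408 ∉ [-1.3, -0.7) ⇒ out
candidate 7: (m,n)=(-9,-13) → π∥ = -9-13·τ ≈ -30.034442, π⊥ = -9-13·τ' ≈ -0.965558 ∈ [-1.3, -0.7) ⇒ IN Λ
candidate 8: (m,n)=(-5,-6) → π∥ = -5-6·τ ≈ -14.708204, π⊥ = -5-6·τ' ≈ -1.291796 ∈ [-1.3, -0.7) ⇒ IN Λ
candidate 9: (m,n)=(2,-4) → π∥ = 2-4·τ ≈ -4.472136, π⊥ = 2-4·τ' ≈ 4.472136 ∉ [-1.3, -0.7) ⇒ out

7, 8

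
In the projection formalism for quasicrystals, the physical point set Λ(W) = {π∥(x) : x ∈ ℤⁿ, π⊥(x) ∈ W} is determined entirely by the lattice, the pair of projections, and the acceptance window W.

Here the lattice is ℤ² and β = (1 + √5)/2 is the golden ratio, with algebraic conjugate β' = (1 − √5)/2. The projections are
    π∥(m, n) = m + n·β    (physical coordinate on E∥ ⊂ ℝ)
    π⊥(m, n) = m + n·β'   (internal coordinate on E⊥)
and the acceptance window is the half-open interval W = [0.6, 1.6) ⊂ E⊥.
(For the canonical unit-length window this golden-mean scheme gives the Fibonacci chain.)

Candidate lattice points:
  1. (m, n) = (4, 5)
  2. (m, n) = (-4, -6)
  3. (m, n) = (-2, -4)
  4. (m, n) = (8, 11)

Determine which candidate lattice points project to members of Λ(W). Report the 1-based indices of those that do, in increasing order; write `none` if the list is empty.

β' = (1−√5)/2 ≈ -0.61803.
[1] lift (4,5): star map gives 0.90983; window check 0.6 ≤ 0.90983 < 1.6 is true → IN Λ
[2] lift (-4,-6): star map gives -0.29180; window check 0.6 ≤ -0.29180 < 1.6 is false → out
[3] lift (-2,-4): star map gives 0.47214; window check 0.6 ≤ 0.47214 < 1.6 is false → out
[4] lift (8,11): star map gives 1.20163; window check 0.6 ≤ 1.20163 < 1.6 is true → IN Λ

1, 4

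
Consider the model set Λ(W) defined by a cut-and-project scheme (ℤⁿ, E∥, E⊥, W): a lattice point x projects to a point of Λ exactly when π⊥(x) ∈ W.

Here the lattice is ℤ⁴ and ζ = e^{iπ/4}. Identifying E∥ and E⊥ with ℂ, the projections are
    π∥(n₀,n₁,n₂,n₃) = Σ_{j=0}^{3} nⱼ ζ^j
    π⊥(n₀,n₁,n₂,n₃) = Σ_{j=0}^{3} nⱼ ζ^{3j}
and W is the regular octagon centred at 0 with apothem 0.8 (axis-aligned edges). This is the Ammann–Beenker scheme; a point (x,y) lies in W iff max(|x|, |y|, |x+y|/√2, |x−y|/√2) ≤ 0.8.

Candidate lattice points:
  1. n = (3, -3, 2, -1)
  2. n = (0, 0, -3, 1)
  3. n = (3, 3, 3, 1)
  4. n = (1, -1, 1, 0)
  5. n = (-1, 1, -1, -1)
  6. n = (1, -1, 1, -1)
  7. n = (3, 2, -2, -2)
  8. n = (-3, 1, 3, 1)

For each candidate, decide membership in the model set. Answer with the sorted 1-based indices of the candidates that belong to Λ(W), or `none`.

none

π⊥(n) = n₀ + n₁ζ³ + n₂ζ⁶ + n₃ζ⁹ where ζ = e^{iπ/4}.
#1 (3, -3, 2, -1): internal (4.41421, -4.82843); octagon support 6.53553 vs apothem 0.8 → ∉ W
#2 (0, 0, -3, 1): internal (0.70711, 3.70711); octagon support 3.70711 vs apothem 0.8 → ∉ W
#3 (3, 3, 3, 1): internal (1.58579, -0.17157); octagon support 1.58579 vs apothem 0.8 → ∉ W
#4 (1, -1, 1, 0): internal (1.70711, -1.70711); octagon support 2.41421 vs apothem 0.8 → ∉ W
#5 (-1, 1, -1, -1): internal (-2.41421, 1.00000); octagon support 2.41421 vs apothem 0.8 → ∉ W
#6 (1, -1, 1, -1): internal (1.00000, -2.41421); octagon support 2.41421 vs apothem 0.8 → ∉ W
#7 (3, 2, -2, -2): internal (0.17157, 2.00000); octagon support 2.00000 vs apothem 0.8 → ∉ W
#8 (-3, 1, 3, 1): internal (-3.00000, -1.58579); octagon support 3.24264 vs apothem 0.8 → ∉ W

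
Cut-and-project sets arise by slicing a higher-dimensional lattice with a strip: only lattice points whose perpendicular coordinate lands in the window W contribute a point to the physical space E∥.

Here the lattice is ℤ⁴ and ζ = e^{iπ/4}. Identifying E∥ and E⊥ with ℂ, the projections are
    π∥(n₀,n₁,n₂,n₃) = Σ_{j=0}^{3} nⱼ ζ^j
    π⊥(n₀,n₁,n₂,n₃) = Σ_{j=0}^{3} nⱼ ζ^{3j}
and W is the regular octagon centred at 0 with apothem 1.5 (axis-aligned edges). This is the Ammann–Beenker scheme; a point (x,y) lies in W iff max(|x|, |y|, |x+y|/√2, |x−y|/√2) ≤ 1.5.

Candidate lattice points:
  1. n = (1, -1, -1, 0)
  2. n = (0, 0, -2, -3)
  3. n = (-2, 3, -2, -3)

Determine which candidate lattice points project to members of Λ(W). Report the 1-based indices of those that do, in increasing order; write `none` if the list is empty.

none

Internal map: ζ^{3j} for j=0..3 gives (1,0), (−√2/2,√2/2), (0,−1), (√2/2,√2/2).
#1 (1, -1, -1, 0): internal (1.7071, 0.2929); octagon support 1.7071 vs apothem 1.5 → ∉ W
#2 (0, 0, -2, -3): internal (-2.1213, -0.1213); octagon support 2.1213 vs apothem 1.5 → ∉ W
#3 (-2, 3, -2, -3): internal (-6.2426, 2.0000); octagon support 6.2426 vs apothem 1.5 → ∉ W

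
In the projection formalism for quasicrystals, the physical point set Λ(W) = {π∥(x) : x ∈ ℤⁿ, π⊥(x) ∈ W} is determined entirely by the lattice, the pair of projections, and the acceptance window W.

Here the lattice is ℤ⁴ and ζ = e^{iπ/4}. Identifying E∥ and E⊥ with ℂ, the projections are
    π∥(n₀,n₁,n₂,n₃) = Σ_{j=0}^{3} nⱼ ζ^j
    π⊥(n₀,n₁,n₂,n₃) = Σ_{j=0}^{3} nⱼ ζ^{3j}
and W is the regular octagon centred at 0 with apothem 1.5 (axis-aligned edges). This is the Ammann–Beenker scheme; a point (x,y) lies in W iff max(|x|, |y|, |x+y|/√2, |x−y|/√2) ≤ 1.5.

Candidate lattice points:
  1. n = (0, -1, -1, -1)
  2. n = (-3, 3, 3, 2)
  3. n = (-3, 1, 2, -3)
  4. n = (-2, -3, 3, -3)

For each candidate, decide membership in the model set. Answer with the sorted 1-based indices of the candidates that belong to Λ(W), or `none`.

1

Internal map: ζ^{3j} for j=0..3 gives (1,0), (−√2/2,√2/2), (0,−1), (√2/2,√2/2).
#1 (0, -1, -1, -1): internal (0.00000, -0.41421); octagon support 0.41421 vs apothem 1.5 → ∈ W
#2 (-3, 3, 3, 2): internal (-3.70711, 0.53553); octagon support 3.70711 vs apothem 1.5 → ∉ W
#3 (-3, 1, 2, -3): internal (-5.82843, -3.41421); octagon support 6.53553 vs apothem 1.5 → ∉ W
#4 (-2, -3, 3, -3): internal (-2.00000, -7.24264); octagon support 7.24264 vs apothem 1.5 → ∉ W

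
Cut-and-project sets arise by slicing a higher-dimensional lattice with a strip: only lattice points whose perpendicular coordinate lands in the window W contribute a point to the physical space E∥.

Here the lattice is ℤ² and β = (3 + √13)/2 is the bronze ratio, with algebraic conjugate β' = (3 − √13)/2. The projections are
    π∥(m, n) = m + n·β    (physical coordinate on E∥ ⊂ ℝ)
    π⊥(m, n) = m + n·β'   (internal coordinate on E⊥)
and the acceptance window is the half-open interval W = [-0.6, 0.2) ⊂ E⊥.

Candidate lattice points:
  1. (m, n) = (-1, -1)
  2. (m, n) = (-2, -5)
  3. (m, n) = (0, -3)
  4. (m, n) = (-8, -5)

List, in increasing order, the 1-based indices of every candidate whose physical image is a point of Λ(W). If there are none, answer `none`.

Numerically β ≈ 3.30278 and β' = −1/β ≈ -0.30278.
candidate 1: (m,n)=(-1,-1) → π∥ = -1-1·β ≈ -4.30278, π⊥ = -1-1·β' ≈ -0.69722 ∉ [-0.6, 0.2) ⇒ out
candidate 2: (m,n)=(-2,-5) → π∥ = -2-5·β ≈ -18.51388, π⊥ = -2-5·β' ≈ -0.48612 ∈ [-0.6, 0.2) ⇒ IN Λ
candidate 3: (m,n)=(0,-3) → π∥ = 0-3·β ≈ -9.90833, π⊥ = 0-3·β' ≈ 0.90833 ∉ [-0.6, 0.2) ⇒ out
candidate 4: (m,n)=(-8,-5) → π∥ = -8-5·β ≈ -24.51388, π⊥ = -8-5·β' ≈ -6.48612 ∉ [-0.6, 0.2) ⇒ out

2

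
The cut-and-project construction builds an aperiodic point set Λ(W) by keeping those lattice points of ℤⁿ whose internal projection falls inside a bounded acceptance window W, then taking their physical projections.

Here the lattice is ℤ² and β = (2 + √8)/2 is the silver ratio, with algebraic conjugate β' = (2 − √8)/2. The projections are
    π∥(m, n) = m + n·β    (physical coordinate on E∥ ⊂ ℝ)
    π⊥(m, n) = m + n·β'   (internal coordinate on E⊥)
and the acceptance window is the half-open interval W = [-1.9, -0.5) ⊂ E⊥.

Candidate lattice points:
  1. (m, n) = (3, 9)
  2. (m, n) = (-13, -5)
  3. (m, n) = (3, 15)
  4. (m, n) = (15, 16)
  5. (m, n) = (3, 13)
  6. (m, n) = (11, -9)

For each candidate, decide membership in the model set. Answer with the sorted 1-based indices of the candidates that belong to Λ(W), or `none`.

Numerically β ≈ 2.414214 and β' = −1/β ≈ -0.414214.
#1 (3,9): internal coord 3 + (9)·β' = -0.727922; -0.727922 ∈ [-1.9, -0.5) → IN Λ
#2 (-13,-5): internal coord -13 + (-5)·β' = -10.928932; -10.928932 ∉ [-1.9, -0.5) → out
#3 (3,15): internal coord 3 + (15)·β' = -3.213203; -3.213203 ∉ [-1.9, -0.5) → out
#4 (15,16): internal coord 15 + (16)·β' = +8.372583; +8.372583 ∉ [-1.9, -0.5) → out
#5 (3,13): internal coord 3 + (13)·β' = -2.384776; -2.384776 ∉ [-1.9, -0.5) → out
#6 (11,-9): internal coord 11 + (-9)·β' = +14.727922; +14.727922 ∉ [-1.9, -0.5) → out

1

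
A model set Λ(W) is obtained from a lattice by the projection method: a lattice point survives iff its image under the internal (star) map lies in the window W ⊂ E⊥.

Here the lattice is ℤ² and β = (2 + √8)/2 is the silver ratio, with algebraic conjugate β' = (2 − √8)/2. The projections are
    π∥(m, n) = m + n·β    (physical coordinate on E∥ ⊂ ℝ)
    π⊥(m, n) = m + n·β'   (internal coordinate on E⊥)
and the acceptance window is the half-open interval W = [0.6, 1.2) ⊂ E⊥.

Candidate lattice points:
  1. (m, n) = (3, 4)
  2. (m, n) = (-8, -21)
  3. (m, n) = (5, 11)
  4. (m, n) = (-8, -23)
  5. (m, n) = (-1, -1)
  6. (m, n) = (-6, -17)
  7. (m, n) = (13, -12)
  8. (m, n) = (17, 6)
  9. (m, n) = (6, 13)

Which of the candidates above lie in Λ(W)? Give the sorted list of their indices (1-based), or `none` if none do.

Numerically β ≈ 2.414214 and β' = −1/β ≈ -0.414214.
#1 (3,4): internal coord 3 + (4)·β' = +1.343146; +1.343146 ∉ [0.6, 1.2) → out
#2 (-8,-21): internal coord -8 + (-21)·β' = +0.698485; +0.698485 ∈ [0.6, 1.2) → IN Λ
#3 (5,11): internal coord 5 + (11)·β' = +0.443651; +0.443651 ∉ [0.6, 1.2) → out
#4 (-8,-23): internal coord -8 + (-23)·β' = +1.526912; +1.526912 ∉ [0.6, 1.2) → out
#5 (-1,-1): internal coord -1 + (-1)·β' = -0.585786; -0.585786 ∉ [0.6, 1.2) → out
#6 (-6,-17): internal coord -6 + (-17)·β' = +1.041631; +1.041631 ∈ [0.6, 1.2) → IN Λ
#7 (13,-12): internal coord 13 + (-12)·β' = +17.970563; +17.970563 ∉ [0.6, 1.2) → out
#8 (17,6): internal coord 17 + (6)·β' = +14.514719; +14.514719 ∉ [0.6, 1.2) → out
#9 (6,13): internal coord 6 + (13)·β' = +0.615224; +0.615224 ∈ [0.6, 1.2) → IN Λ

2, 6, 9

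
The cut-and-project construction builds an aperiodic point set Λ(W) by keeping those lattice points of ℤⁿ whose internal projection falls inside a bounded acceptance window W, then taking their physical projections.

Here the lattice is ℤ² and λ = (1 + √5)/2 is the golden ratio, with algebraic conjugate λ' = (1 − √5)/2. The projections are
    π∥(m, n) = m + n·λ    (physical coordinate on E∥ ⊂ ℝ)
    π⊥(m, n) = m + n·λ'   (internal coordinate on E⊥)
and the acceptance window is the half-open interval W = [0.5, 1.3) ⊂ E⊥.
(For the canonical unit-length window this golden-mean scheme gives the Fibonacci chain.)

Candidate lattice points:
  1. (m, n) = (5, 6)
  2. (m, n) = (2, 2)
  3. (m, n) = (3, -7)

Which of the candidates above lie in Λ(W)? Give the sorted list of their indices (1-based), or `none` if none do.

1, 2

λ' = (1−√5)/2 ≈ -0.618034.
#1 (5,6): internal coord 5 + (6)·λ' = +1.291796; +1.291796 ∈ [0.5, 1.3) → IN Λ
#2 (2,2): internal coord 2 + (2)·λ' = +0.763932; +0.763932 ∈ [0.5, 1.3) → IN Λ
#3 (3,-7): internal coord 3 + (-7)·λ' = +7.326238; +7.326238 ∉ [0.5, 1.3) → out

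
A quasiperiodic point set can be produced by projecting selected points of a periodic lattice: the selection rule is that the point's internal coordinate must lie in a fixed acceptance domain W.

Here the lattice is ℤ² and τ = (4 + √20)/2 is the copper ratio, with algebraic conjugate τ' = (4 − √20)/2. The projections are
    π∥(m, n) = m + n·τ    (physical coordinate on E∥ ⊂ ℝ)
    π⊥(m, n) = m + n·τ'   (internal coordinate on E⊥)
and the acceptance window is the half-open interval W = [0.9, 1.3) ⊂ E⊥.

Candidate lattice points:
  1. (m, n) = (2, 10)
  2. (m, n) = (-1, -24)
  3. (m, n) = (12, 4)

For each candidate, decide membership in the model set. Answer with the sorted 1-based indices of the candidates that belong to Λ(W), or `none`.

Compute τ' = (4−√20)/2 = -0.236068, so π⊥(m,n) = m -0.236068·n.
candidate 1: (m,n)=(2,10) → π∥ = 2+10·τ ≈ 44.360680, π⊥ = 2+10·τ' ≈ -0.360680 ∉ [0.9, 1.3) ⇒ out
candidate 2: (m,n)=(-1,-24) → π∥ = -1-24·τ ≈ -102.665631, π⊥ = -1-24·τ' ≈ 4.665631 ∉ [0.9, 1.3) ⇒ out
candidate 3: (m,n)=(12,4) → π∥ = 12+4·τ ≈ 28.944272, π⊥ = 12+4·τ' ≈ 11.055728 ∉ [0.9, 1.3) ⇒ out

none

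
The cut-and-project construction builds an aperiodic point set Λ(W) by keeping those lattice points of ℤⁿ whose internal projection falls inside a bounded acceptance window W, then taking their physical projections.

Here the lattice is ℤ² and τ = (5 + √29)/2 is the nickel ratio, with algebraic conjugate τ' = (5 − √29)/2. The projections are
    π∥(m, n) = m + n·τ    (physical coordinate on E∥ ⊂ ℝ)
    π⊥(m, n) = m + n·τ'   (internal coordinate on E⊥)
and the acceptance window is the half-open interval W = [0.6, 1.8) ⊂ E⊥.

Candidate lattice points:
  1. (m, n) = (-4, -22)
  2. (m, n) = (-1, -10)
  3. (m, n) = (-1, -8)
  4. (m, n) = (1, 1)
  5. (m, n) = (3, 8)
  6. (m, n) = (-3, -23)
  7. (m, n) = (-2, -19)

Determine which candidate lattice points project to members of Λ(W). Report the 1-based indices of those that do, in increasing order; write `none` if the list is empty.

2, 4, 5, 6, 7

Numerically τ ≈ 5.1926 and τ' = −1/τ ≈ -0.1926.
#1 (-4,-22): internal coord -4 + (-22)·τ' = +0.2368; +0.2368 ∉ [0.6, 1.8) → out
#2 (-1,-10): internal coord -1 + (-10)·τ' = +0.9258; +0.9258 ∈ [0.6, 1.8) → IN Λ
#3 (-1,-8): internal coord -1 + (-8)·τ' = +0.5407; +0.5407 ∉ [0.6, 1.8) → out
#4 (1,1): internal coord 1 + (1)·τ' = +0.8074; +0.8074 ∈ [0.6, 1.8) → IN Λ
#5 (3,8): internal coord 3 + (8)·τ' = +1.4593; +1.4593 ∈ [0.6, 1.8) → IN Λ
#6 (-3,-23): internal coord -3 + (-23)·τ' = +1.4294; +1.4294 ∈ [0.6, 1.8) → IN Λ
#7 (-2,-19): internal coord -2 + (-19)·τ' = +1.6591; +1.6591 ∈ [0.6, 1.8) → IN Λ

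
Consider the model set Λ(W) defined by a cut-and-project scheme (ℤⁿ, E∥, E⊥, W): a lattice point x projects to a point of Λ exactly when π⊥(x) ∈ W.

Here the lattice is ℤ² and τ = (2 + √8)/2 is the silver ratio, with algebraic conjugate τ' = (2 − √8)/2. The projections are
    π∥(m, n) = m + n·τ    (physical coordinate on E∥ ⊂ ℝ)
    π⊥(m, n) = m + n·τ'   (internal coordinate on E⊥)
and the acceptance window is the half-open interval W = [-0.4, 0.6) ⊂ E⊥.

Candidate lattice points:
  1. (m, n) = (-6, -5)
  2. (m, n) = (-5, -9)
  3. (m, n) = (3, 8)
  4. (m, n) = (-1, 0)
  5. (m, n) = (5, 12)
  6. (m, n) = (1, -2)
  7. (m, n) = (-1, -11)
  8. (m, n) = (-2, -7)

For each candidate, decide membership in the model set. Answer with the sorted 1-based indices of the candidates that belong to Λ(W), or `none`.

Compute τ' = (2−√8)/2 = -0.4142, so π⊥(m,n) = m -0.4142·n.
candidate 1: (m,n)=(-6,-5) → π∥ = -6-5·τ ≈ -18.0711, π⊥ = -6-5·τ' ≈ -3.9289 ∉ [-0.4, 0.6) ⇒ out
candidate 2: (m,n)=(-5,-9) → π∥ = -5-9·τ ≈ -26.7279, π⊥ = -5-9·τ' ≈ -1.2721 ∉ [-0.4, 0.6) ⇒ out
candidate 3: (m,n)=(3,8) → π∥ = 3+8·τ ≈ 22.3137, π⊥ = 3+8·τ' ≈ -0.3137 ∈ [-0.4, 0.6) ⇒ IN Λ
candidate 4: (m,n)=(-1,0) → π∥ = -1+0·τ ≈ -1.0000, π⊥ = -1+0·τ' ≈ -1.0000 ∉ [-0.4, 0.6) ⇒ out
candidate 5: (m,n)=(5,12) → π∥ = 5+12·τ ≈ 33.9706, π⊥ = 5+12·τ' ≈ 0.0294 ∈ [-0.4, 0.6) ⇒ IN Λ
candidate 6: (m,n)=(1,-2) → π∥ = 1-2·τ ≈ -3.8284, π⊥ = 1-2·τ' ≈ 1.8284 ∉ [-0.4, 0.6) ⇒ out
candidate 7: (m,n)=(-1,-11) → π∥ = -1-11·τ ≈ -27.5563, π⊥ = -1-11·τ' ≈ 3.5563 ∉ [-0.4, 0.6) ⇒ out
candidate 8: (m,n)=(-2,-7) → π∥ = -2-7·τ ≈ -18.8995, π⊥ = -2-7·τ' ≈ 0.8995 ∉ [-0.4, 0.6) ⇒ out

3, 5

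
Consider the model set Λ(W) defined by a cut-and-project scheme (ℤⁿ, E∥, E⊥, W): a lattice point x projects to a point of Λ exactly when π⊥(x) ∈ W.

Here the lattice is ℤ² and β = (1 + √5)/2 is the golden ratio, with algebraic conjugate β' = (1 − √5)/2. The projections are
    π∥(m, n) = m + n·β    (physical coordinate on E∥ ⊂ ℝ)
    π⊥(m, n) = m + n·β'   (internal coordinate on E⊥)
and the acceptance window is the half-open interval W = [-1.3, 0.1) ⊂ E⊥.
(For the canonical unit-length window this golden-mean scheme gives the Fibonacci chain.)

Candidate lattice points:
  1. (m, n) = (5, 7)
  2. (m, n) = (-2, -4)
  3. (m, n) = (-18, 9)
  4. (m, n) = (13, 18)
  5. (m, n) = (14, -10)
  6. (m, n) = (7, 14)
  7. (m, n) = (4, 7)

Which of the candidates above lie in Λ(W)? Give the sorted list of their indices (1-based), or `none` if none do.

Numerically β ≈ 1.6180 and β' = −1/β ≈ -0.6180.
candidate 1: (m,n)=(5,7) → π∥ = 5+7·β ≈ 16.3262, π⊥ = 5+7·β' ≈ 0.6738 ∉ [-1.3, 0.1) ⇒ out
candidate 2: (m,n)=(-2,-4) → π∥ = -2-4·β ≈ -8.4721, π⊥ = -2-4·β' ≈ 0.4721 ∉ [-1.3, 0.1) ⇒ out
candidate 3: (m,n)=(-18,9) → π∥ = -18+9·β ≈ -3.4377, π⊥ = -18+9·β' ≈ -23.5623 ∉ [-1.3, 0.1) ⇒ out
candidate 4: (m,n)=(13,18) → π∥ = 13+18·β ≈ 42.1246, π⊥ = 13+18·β' ≈ 1.8754 ∉ [-1.3, 0.1) ⇒ out
candidate 5: (m,n)=(14,-10) → π∥ = 14-10·β ≈ -2.1803, π⊥ = 14-10·β' ≈ 20.1803 ∉ [-1.3, 0.1) ⇒ out
candidate 6: (m,n)=(7,14) → π∥ = 7+14·β ≈ 29.6525, π⊥ = 7+14·β' ≈ -1.6525 ∉ [-1.3, 0.1) ⇒ out
candidate 7: (m,n)=(4,7) → π∥ = 4+7·β ≈ 15.3262, π⊥ = 4+7·β' ≈ -0.3262 ∈ [-1.3, 0.1) ⇒ IN Λ

7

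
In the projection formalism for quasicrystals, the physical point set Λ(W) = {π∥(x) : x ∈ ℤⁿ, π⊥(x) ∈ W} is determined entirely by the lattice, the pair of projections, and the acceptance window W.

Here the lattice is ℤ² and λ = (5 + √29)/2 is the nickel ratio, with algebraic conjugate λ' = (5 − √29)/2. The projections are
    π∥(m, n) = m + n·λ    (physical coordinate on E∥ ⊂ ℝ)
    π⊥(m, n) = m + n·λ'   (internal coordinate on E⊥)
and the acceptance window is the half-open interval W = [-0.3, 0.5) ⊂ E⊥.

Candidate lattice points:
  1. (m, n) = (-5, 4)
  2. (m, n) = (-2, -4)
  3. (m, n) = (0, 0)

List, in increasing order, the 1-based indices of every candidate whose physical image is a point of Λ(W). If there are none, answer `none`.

λ' = (5−√29)/2 ≈ -0.1926.
[1] lift (-5,4): star map gives -5.7703; window check -0.3 ≤ -5.7703 < 0.5 is false → out
[2] lift (-2,-4): star map gives -1.2297; window check -0.3 ≤ -1.2297 < 0.5 is false → out
[3] lift (0,0): star map gives 0.0000; window check -0.3 ≤ 0.0000 < 0.5 is true → IN Λ

3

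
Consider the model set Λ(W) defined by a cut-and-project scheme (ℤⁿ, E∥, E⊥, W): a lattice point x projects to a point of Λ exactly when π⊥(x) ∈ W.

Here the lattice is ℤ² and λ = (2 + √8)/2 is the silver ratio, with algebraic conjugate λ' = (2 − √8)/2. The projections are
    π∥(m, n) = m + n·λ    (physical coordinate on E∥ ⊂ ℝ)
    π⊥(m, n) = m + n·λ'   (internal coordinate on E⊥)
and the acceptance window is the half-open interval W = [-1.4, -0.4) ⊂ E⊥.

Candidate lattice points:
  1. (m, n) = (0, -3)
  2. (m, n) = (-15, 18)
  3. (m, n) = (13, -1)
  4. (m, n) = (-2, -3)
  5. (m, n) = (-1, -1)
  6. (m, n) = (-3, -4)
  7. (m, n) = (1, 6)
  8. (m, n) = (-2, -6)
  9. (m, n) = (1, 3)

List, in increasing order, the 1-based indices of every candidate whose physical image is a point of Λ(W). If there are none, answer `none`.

Compute λ' = (2−√8)/2 = -0.41421, so π⊥(m,n) = m -0.41421·n.
#1 (0,-3): internal coord 0 + (-3)·λ' = +1.24264; +1.24264 ∉ [-1.4, -0.4) → out
#2 (-15,18): internal coord -15 + (18)·λ' = -22.45584; -22.45584 ∉ [-1.4, -0.4) → out
#3 (13,-1): internal coord 13 + (-1)·λ' = +13.41421; +13.41421 ∉ [-1.4, -0.4) → out
#4 (-2,-3): internal coord -2 + (-3)·λ' = -0.75736; -0.75736 ∈ [-1.4, -0.4) → IN Λ
#5 (-1,-1): internal coord -1 + (-1)·λ' = -0.58579; -0.58579 ∈ [-1.4, -0.4) → IN Λ
#6 (-3,-4): internal coord -3 + (-4)·λ' = -1.34315; -1.34315 ∈ [-1.4, -0.4) → IN Λ
#7 (1,6): internal coord 1 + (6)·λ' = -1.48528; -1.48528 ∉ [-1.4, -0.4) → out
#8 (-2,-6): internal coord -2 + (-6)·λ' = +0.48528; +0.48528 ∉ [-1.4, -0.4) → out
#9 (1,3): internal coord 1 + (3)·λ' = -0.24264; -0.24264 ∉ [-1.4, -0.4) → out

4, 5, 6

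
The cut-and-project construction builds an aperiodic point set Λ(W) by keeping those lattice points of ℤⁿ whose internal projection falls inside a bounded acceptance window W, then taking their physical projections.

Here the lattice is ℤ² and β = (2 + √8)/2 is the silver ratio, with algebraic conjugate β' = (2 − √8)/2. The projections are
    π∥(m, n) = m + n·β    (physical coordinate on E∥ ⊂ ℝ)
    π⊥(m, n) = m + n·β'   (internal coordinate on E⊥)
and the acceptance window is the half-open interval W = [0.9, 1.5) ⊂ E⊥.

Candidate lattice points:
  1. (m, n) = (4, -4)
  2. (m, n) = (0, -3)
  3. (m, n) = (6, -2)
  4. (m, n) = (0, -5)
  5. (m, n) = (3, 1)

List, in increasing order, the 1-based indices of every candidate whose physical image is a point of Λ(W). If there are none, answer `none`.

2

Compute β' = (2−√8)/2 = -0.4142, so π⊥(m,n) = m -0.4142·n.
candidate 1: (m,n)=(4,-4) → π∥ = 4-4·β ≈ -5.6569, π⊥ = 4-4·β' ≈ 5.6569 ∉ [0.9, 1.5) ⇒ out
candidate 2: (m,n)=(0,-3) → π∥ = 0-3·β ≈ -7.2426, π⊥ = 0-3·β' ≈ 1.2426 ∈ [0.9, 1.5) ⇒ IN Λ
candidate 3: (m,n)=(6,-2) → π∥ = 6-2·β ≈ 1.1716, π⊥ = 6-2·β' ≈ 6.8284 ∉ [0.9, 1.5) ⇒ out
candidate 4: (m,n)=(0,-5) → π∥ = 0-5·β ≈ -12.0711, π⊥ = 0-5·β' ≈ 2.0711 ∉ [0.9, 1.5) ⇒ out
candidate 5: (m,n)=(3,1) → π∥ = 3+1·β ≈ 5.4142, π⊥ = 3+1·β' ≈ 2.5858 ∉ [0.9, 1.5) ⇒ out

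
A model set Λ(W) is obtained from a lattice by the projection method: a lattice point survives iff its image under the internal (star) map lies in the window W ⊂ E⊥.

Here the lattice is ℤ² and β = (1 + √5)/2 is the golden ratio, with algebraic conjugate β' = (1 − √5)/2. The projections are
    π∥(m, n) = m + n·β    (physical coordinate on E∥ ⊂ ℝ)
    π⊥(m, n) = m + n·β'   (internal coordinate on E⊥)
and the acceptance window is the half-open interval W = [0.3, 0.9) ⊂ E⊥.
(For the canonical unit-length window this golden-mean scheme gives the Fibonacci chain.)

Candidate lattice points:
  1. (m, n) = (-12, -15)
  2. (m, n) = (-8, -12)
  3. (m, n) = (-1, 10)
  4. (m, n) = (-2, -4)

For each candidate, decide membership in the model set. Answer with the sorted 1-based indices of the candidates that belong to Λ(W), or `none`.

Compute β' = (1−√5)/2 = -0.61803, so π⊥(m,n) = m -0.61803·n.
#1 (-12,-15): internal coord -12 + (-15)·β' = -2.72949; -2.72949 ∉ [0.3, 0.9) → out
#2 (-8,-12): internal coord -8 + (-12)·β' = -0.58359; -0.58359 ∉ [0.3, 0.9) → out
#3 (-1,10): internal coord -1 + (10)·β' = -7.18034; -7.18034 ∉ [0.3, 0.9) → out
#4 (-2,-4): internal coord -2 + (-4)·β' = +0.47214; +0.47214 ∈ [0.3, 0.9) → IN Λ

4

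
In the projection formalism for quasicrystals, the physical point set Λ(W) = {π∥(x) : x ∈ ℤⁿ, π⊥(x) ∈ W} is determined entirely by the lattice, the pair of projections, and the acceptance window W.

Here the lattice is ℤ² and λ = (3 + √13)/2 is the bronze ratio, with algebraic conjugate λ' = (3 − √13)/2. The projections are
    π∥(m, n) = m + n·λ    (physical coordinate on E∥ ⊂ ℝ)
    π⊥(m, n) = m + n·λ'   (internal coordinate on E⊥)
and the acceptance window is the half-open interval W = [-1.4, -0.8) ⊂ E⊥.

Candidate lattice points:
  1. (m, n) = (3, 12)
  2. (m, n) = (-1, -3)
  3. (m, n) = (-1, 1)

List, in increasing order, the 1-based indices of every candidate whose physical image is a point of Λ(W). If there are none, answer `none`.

Compute λ' = (3−√13)/2 = -0.302776, so π⊥(m,n) = m -0.302776·n.
#1 (3,12): internal coord 3 + (12)·λ' = -0.633308; -0.633308 ∉ [-1.4, -0.8) → out
#2 (-1,-3): internal coord -1 + (-3)·λ' = -0.091673; -0.091673 ∉ [-1.4, -0.8) → out
#3 (-1,1): internal coord -1 + (1)·λ' = -1.302776; -1.302776 ∈ [-1.4, -0.8) → IN Λ

3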